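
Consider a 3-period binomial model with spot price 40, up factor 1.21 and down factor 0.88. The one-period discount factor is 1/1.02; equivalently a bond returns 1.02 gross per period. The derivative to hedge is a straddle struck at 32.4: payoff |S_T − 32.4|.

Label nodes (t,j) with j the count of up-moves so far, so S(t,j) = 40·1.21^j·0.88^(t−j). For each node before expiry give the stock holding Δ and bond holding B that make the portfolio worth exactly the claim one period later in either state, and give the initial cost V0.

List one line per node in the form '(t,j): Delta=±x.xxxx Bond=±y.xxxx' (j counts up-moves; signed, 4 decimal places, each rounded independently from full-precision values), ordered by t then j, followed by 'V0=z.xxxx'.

(0,0): Delta=0.7518 Bond=-18.7542
(1,0): Delta=0.5003 Bond=-10.2778
(1,1): Delta=1.0000 Bond=-31.1419
(2,0): Delta=-0.0059 Bond=5.1976
(2,1): Delta=1.0000 Bond=-31.7647
(2,2): Delta=1.0000 Bond=-31.7647
V0=11.3181

Since d<R<u, set p* = (R−d)/(u−d) = 0.4242; price each node as the discounted p*-expectation of its children.
Terminal values V(3,·): V(3,0)=5.1411, V(3,1)=5.0810, V(3,2)=19.1363, V(3,3)=38.4624
Node (2,0) S=30.9760: V=(p*·5.0810+(1−p*)·5.1411)/1.02=5.0153; Δ=(5.0810−5.1411)/(37.4810−27.2589)=-0.0059; B=V−Δ·S=5.1976
Node (2,1) S=42.5920: V=(p*·19.1363+(1−p*)·5.0810)/1.02=10.8273; Δ=(19.1363−5.0810)/(51.5363−37.4810)=1.0000; B=V−Δ·S=-31.7647
Node (2,2) S=58.5640: V=(p*·38.4624+(1−p*)·19.1363)/1.02=26.7993; Δ=(38.4624−19.1363)/(70.8624−51.5363)=1.0000; B=V−Δ·S=-31.7647
Node (1,0) S=35.2000: V=(p*·10.8273+(1−p*)·5.0153)/1.02=7.3343; Δ=(10.8273−5.0153)/(42.5920−30.9760)=0.5003; B=V−Δ·S=-10.2778
Node (1,1) S=48.4000: V=(p*·26.7993+(1−p*)·10.8273)/1.02=17.2581; Δ=(26.7993−10.8273)/(58.5640−42.5920)=1.0000; B=V−Δ·S=-31.1419
Node (0,0) S=40.0000: V=(p*·17.2581+(1−p*)·7.3343)/1.02=11.3181; Δ=(17.2581−7.3343)/(48.4000−35.2000)=0.7518; B=V−Δ·S=-18.7542
Self-financing check: at every node Δ·S+B equals the discounted successor values.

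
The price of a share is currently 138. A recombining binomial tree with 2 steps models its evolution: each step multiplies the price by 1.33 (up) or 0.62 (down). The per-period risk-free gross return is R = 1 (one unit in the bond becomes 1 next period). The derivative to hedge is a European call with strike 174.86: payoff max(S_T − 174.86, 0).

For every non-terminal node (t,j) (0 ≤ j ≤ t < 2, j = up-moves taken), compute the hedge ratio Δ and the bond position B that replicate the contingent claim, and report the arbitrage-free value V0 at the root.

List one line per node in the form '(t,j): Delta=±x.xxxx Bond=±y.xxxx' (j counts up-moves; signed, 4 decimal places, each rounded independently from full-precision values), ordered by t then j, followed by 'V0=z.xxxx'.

(0,0): Delta=0.3783 Bond=-32.3644
(1,0): Delta=0.0000 Bond=0.0000
(1,1): Delta=0.5314 Bond=-60.4703
V0=19.8362

Under the risk-neutral measure, an up-move has probability p* = (R−d)/(u−d) = 0.5352 and values discount at R = 1.
Terminal payoffs: V(2,0)=0.0000, V(2,1)=0.0000, V(2,2)=69.2482
  t=1,j=0: stock 85.5600 → up 113.7948 (V=0.0000), down 53.0472 (V=0.0000). Price 0.0000; hedge Δ=0.0000, bond B=0.0000.
  t=1,j=1: stock 183.5400 → up 244.1082 (V=69.2482), down 113.7948 (V=0.0000). Price 37.0624; hedge Δ=0.5314, bond B=-60.4703.
  t=0,j=0: stock 138.0000 → up 183.5400 (V=37.0624), down 85.5600 (V=0.0000). Price 19.8362; hedge Δ=0.3783, bond B=-32.3644.
Each (Δ,B) replicates both successor values, so the strategy is self-financing and V0 is arbitrage-free.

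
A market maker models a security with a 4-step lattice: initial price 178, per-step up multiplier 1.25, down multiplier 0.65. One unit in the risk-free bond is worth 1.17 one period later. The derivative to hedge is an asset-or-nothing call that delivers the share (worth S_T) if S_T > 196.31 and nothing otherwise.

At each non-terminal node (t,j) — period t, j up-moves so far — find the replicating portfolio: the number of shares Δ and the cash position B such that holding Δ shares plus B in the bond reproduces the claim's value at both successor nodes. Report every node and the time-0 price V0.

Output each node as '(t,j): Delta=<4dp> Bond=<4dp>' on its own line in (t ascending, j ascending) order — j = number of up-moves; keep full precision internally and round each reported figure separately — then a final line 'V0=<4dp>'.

(0,0): Delta=1.1907 Bond=-39.2506
(1,0): Delta=1.7861 Bond=-114.8080
(1,1): Delta=1.1431 Bond=-35.3255
(2,0): Delta=0.0000 Bond=0.0000
(2,1): Delta=1.9290 Bond=-154.9908
(2,2): Delta=1.0802 Bond=-23.8447
(3,0): Delta=0.0000 Bond=0.0000
(3,1): Delta=0.0000 Bond=0.0000
(3,2): Delta=2.0833 Bond=-209.2376
(3,3): Delta=1.0000 Bond=0.0000
V0=172.7026

Risk-neutral probability p* = (R−d)/(u−d) = (1.17−0.65)/(1.25−0.65) = 0.8667.
At expiry t=4: V(4,0)=0.0000, V(4,1)=0.0000, V(4,2)=0.0000, V(4,3)=225.9766, V(4,4)=434.5703
  t=3,j=0: stock 48.8833 → up 61.1041 (V=0.0000), down 31.7741 (V=0.0000). Price 0.0000; hedge Δ=0.0000, bond B=0.0000.
  t=3,j=1: stock 94.0063 → up 117.5078 (V=0.0000), down 61.1041 (V=0.0000). Price 0.0000; hedge Δ=0.0000, bond B=0.0000.
  t=3,j=2: stock 180.7812 → up 225.9766 (V=225.9766), down 117.5078 (V=0.0000). Price 167.3900; hedge Δ=2.0833, bond B=-209.2376.
  t=3,j=3: stock 347.6562 → up 434.5703 (V=434.5703), down 225.9766 (V=225.9766). Price 347.6562; hedge Δ=1.0000, bond B=0.0000.
  t=2,j=0: stock 75.2050 → up 94.0063 (V=0.0000), down 48.8833 (V=0.0000). Price 0.0000; hedge Δ=0.0000, bond B=0.0000.
  t=2,j=1: stock 144.6250 → up 180.7812 (V=167.3900), down 94.0063 (V=0.0000). Price 123.9926; hedge Δ=1.9290, bond B=-154.9908.
  t=2,j=2: stock 278.1250 → up 347.6562 (V=347.6562), down 180.7812 (V=167.3900). Price 276.5989; hedge Δ=1.0802, bond B=-23.8447.
  t=1,j=0: stock 115.7000 → up 144.6250 (V=123.9926), down 75.2050 (V=0.0000). Price 91.8464; hedge Δ=1.7861, bond B=-114.8080.
  t=1,j=1: stock 222.5000 → up 278.1250 (V=276.5989), down 144.6250 (V=123.9926). Price 219.0183; hedge Δ=1.1431, bond B=-35.3255.
  t=0,j=0: stock 178.0000 → up 222.5000 (V=219.0183), down 115.7000 (V=91.8464). Price 172.7026; hedge Δ=1.1907, bond B=-39.2506.
The time-0 hedge costs 172.7026, which is the no-arbitrage price.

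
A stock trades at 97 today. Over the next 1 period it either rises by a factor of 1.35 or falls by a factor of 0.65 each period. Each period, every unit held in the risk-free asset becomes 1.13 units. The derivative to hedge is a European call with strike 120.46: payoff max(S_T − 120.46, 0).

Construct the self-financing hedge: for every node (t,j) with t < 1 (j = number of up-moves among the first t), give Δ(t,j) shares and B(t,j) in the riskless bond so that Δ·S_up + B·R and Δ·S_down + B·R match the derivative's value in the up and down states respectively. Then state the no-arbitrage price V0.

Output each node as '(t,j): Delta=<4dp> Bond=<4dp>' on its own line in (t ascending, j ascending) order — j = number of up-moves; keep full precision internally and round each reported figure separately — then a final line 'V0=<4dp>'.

The replicating-portfolio and risk-neutral prices coincide; use p* = (1.13−0.65)/(1.35−0.65) = 0.6857 for the latter.
Terminal payoffs: V(1,0)=0.0000, V(1,1)=10.4900
(0,0): S=97.0000. Δ = (V_up−V_dn)/(S_up−S_dn) = (10.4900−0.0000)/(130.9500−63.0500) = 0.1545. V = [p*·10.4900 + (1−p*)·0.0000]/1.13 = 6.3656. B = V − Δ·S = -8.6201.
Self-financing check: at every node Δ·S+B equals the discounted successor values.

(0,0): Delta=0.1545 Bond=-8.6201
V0=6.3656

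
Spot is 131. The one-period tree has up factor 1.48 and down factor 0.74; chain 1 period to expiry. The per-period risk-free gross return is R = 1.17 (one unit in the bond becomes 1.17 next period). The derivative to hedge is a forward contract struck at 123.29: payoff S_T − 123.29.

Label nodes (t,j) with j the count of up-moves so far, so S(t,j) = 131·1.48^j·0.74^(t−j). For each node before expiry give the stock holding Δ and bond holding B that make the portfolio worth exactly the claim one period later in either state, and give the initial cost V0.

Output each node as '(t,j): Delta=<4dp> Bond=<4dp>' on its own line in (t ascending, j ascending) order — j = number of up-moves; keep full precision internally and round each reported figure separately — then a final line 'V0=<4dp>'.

(0,0): Delta=1.0000 Bond=-105.3761
V0=25.6239

The replicating-portfolio and risk-neutral prices coincide; use p* = (1.17−0.74)/(1.48−0.74) = 0.5811 for the latter.
Terminal values V(1,·): V(1,0)=-26.3500, V(1,1)=70.5900
Node (0,0) S=131.0000: V=(p*·70.5900+(1−p*)·-26.3500)/1.17=25.6239; Δ=(70.5900−-26.3500)/(193.8800−96.9400)=1.0000; B=V−Δ·S=-105.3761
Check: Δ(0,0)·S0 + B(0,0) = 25.6239 = V0.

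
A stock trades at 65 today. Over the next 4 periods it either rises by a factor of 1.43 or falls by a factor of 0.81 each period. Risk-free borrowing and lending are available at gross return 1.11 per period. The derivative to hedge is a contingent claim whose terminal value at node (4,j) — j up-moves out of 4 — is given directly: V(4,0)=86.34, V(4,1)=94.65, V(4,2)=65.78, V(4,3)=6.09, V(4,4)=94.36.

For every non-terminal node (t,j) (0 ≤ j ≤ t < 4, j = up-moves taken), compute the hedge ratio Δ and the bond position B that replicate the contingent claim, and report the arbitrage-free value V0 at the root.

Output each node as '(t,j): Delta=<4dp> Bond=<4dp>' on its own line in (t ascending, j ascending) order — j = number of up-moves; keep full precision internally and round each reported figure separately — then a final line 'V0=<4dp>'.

No-arbitrage ⇒ martingale measure with p* = (R−d)/(u−d) = 0.4839.
Terminal payoffs: V(4,0)=86.3400, V(4,1)=94.6500, V(4,2)=65.7800, V(4,3)=6.0900, V(4,4)=94.3600
Node (3,0) S=34.5437: V=(p*·94.6500+(1−p*)·86.3400)/1.11=81.4063; Δ=(94.6500−86.3400)/(49.3974−27.9804)=0.3880; B=V−Δ·S=68.0031
Node (3,1) S=60.9845: V=(p*·65.7800+(1−p*)·94.6500)/1.11=72.6853; Δ=(65.7800−94.6500)/(87.2078−49.3974)=-0.7635; B=V−Δ·S=119.2498
Node (3,2) S=107.6640: V=(p*·6.0900+(1−p*)·65.7800)/1.11=33.2412; Δ=(6.0900−65.7800)/(153.9595−87.2078)=-0.8942; B=V−Δ·S=129.5154
Node (3,3) S=190.0735: V=(p*·94.3600+(1−p*)·6.0900)/1.11=43.9651; Δ=(94.3600−6.0900)/(271.8050−153.9595)=0.7490; B=V−Δ·S=-98.4058
Node (2,0) S=42.6465: V=(p*·72.6853+(1−p*)·81.4063)/1.11=69.5373; Δ=(72.6853−81.4063)/(60.9845−34.5437)=-0.3298; B=V−Δ·S=83.6035
Node (2,1) S=75.2895: V=(p*·33.2412+(1−p*)·72.6853)/1.11=48.2878; Δ=(33.2412−72.6853)/(107.6640−60.9845)=-0.8450; B=V−Δ·S=111.9072
Node (2,2) S=132.9185: V=(p*·43.9651+(1−p*)·33.2412)/1.11=34.6218; Δ=(43.9651−33.2412)/(190.0735−107.6640)=0.1301; B=V−Δ·S=17.3252
Node (1,0) S=52.6500: V=(p*·48.2878+(1−p*)·69.5373)/1.11=53.3831; Δ=(48.2878−69.5373)/(75.2895−42.6465)=-0.6510; B=V−Δ·S=87.6566
Node (1,1) S=92.9500: V=(p*·34.6218+(1−p*)·48.2878)/1.11=37.5452; Δ=(34.6218−48.2878)/(132.9185−75.2895)=-0.2371; B=V−Δ·S=59.5871
Node (0,0) S=65.0000: V=(p*·37.5452+(1−p*)·53.3831)/1.11=41.1889; Δ=(37.5452−53.3831)/(92.9500−52.6500)=-0.3930; B=V−Δ·S=66.7339
Self-financing check: at every node Δ·S+B equals the discounted successor values.

(0,0): Delta=-0.3930 Bond=66.7339
(1,0): Delta=-0.6510 Bond=87.6566
(1,1): Delta=-0.2371 Bond=59.5871
(2,0): Delta=-0.3298 Bond=83.6035
(2,1): Delta=-0.8450 Bond=111.9072
(2,2): Delta=0.1301 Bond=17.3252
(3,0): Delta=0.3880 Bond=68.0031
(3,1): Delta=-0.7635 Bond=119.2498
(3,2): Delta=-0.8942 Bond=129.5154
(3,3): Delta=0.7490 Bond=-98.4058
V0=41.1889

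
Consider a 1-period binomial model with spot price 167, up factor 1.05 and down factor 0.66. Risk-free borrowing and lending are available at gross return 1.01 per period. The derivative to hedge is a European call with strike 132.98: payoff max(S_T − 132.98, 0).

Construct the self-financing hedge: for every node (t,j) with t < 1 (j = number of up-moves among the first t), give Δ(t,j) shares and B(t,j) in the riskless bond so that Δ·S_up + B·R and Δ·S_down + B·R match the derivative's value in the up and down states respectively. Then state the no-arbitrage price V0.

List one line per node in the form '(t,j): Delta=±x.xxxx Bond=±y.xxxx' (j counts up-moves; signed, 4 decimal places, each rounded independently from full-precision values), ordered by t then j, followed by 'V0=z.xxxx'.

Under the risk-neutral measure, an up-move has probability p* = (R−d)/(u−d) = 0.8974 and values discount at R = 1.01.
Terminal values V(1,·): V(1,0)=0.0000, V(1,1)=42.3700
(0,0): S=167.0000. Δ = (V_up−V_dn)/(S_up−S_dn) = (42.3700−0.0000)/(175.3500−110.2200) = 0.6505. V = [p*·42.3700 + (1−p*)·0.0000]/1.01 = 37.6479. B = V − Δ·S = -70.9931.
Root portfolio cost Δ·167+B reproduces V0=37.6479.

(0,0): Delta=0.6505 Bond=-70.9931
V0=37.6479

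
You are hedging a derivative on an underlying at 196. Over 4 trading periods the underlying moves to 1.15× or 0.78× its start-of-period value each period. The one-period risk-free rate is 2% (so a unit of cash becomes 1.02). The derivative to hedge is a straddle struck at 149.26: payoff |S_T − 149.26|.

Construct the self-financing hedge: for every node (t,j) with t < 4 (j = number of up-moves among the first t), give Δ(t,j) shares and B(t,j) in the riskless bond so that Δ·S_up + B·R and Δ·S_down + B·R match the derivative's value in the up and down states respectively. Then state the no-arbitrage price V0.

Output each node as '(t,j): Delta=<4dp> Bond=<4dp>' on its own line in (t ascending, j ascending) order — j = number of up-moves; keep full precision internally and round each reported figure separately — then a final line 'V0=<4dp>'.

(0,0): Delta=0.6972 Bond=-67.5817
(1,0): Delta=0.2004 Bond=7.0042
(1,1): Delta=0.8796 Bond=-110.0661
(2,0): Delta=-0.7566 Bond=121.2694
(2,1): Delta=0.5521 Bond=-54.6736
(2,2): Delta=1.0000 Bond=-143.4641
(3,0): Delta=-1.0000 Bond=146.3333
(3,1): Delta=-0.6672 Bond=111.4323
(3,2): Delta=1.0000 Bond=-146.3333
(3,3): Delta=1.0000 Bond=-146.3333
V0=69.0616

Risk-neutral probability p* = (R−d)/(u−d) = (1.02−0.78)/(1.15−0.78) = 0.6486.
At expiry t=4: V(4,0)=76.7105, V(4,1)=42.2960, V(4,2)=8.4434, V(4,3)=83.2514, V(4,4)=193.5452
Node (3,0) S=93.0122: V=(p*·42.2960+(1−p*)·76.7105)/1.02=53.3211; Δ=(42.2960−76.7105)/(106.9640−72.5495)=-1.0000; B=V−Δ·S=146.3333
Node (3,1) S=137.1334: V=(p*·8.4434+(1−p*)·42.2960)/1.02=19.9388; Δ=(8.4434−42.2960)/(157.7034−106.9640)=-0.6672; B=V−Δ·S=111.4323
Node (3,2) S=202.1838: V=(p*·83.2514+(1−p*)·8.4434)/1.02=55.8505; Δ=(83.2514−8.4434)/(232.5114−157.7034)=1.0000; B=V−Δ·S=-146.3333
Node (3,3) S=298.0915: V=(p*·193.5452+(1−p*)·83.2514)/1.02=151.7582; Δ=(193.5452−83.2514)/(342.8052−232.5114)=1.0000; B=V−Δ·S=-146.3333
Node (2,0) S=119.2464: V=(p*·19.9388+(1−p*)·53.3211)/1.02=31.0468; Δ=(19.9388−53.3211)/(137.1334−93.0122)=-0.7566; B=V−Δ·S=121.2694
Node (2,1) S=175.8120: V=(p*·55.8505+(1−p*)·19.9388)/1.02=42.3851; Δ=(55.8505−19.9388)/(202.1838−137.1334)=0.5521; B=V−Δ·S=-54.6736
Node (2,2) S=259.2100: V=(p*·151.7582+(1−p*)·55.8505)/1.02=115.7459; Δ=(151.7582−55.8505)/(298.0915−202.1838)=1.0000; B=V−Δ·S=-143.4641
Node (1,0) S=152.8800: V=(p*·42.3851+(1−p*)·31.0468)/1.02=37.6484; Δ=(42.3851−31.0468)/(175.8120−119.2464)=0.2004; B=V−Δ·S=7.0042
Node (1,1) S=225.4000: V=(p*·115.7459+(1−p*)·42.3851)/1.02=88.2064; Δ=(115.7459−42.3851)/(259.2100−175.8120)=0.8796; B=V−Δ·S=-110.0661
Node (0,0) S=196.0000: V=(p*·88.2064+(1−p*)·37.6484)/1.02=69.0616; Δ=(88.2064−37.6484)/(225.4000−152.8800)=0.6972; B=V−Δ·S=-67.5817
Each (Δ,B) replicates both successor values, so the strategy is self-financing and V0 is arbitrage-free.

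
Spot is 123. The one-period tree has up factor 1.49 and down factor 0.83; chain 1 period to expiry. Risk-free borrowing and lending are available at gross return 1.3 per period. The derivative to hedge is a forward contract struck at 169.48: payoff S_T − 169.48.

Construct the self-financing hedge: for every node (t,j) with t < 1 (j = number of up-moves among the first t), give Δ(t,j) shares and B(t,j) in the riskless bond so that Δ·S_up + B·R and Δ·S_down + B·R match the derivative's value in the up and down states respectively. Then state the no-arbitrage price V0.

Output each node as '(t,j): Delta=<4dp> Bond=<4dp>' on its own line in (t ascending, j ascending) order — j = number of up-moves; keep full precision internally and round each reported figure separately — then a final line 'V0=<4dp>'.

(0,0): Delta=1.0000 Bond=-130.3692
V0=-7.3692

Risk-neutral probability p* = (R−d)/(u−d) = (1.3−0.83)/(1.49−0.83) = 0.7121.
At expiry t=1: V(1,0)=-67.3900, V(1,1)=13.7900
Node (0,0) S=123.0000: V=(p*·13.7900+(1−p*)·-67.3900)/1.3=-7.3692; Δ=(13.7900−-67.3900)/(183.2700−102.0900)=1.0000; B=V−Δ·S=-130.3692
Each (Δ,B) replicates both successor values, so the strategy is self-financing and V0 is arbitrage-free.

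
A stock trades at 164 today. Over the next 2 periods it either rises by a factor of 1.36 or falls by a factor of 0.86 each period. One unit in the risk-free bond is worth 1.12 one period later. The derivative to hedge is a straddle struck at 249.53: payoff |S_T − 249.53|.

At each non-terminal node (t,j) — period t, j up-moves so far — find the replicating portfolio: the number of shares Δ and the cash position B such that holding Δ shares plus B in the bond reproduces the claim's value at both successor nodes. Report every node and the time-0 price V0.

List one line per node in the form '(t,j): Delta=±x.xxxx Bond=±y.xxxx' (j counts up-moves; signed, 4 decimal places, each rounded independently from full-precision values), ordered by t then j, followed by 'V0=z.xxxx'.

(0,0): Delta=-0.3907 Bond=122.1976
(1,0): Delta=-1.0000 Bond=222.7946
(1,1): Delta=-0.0351 Bond=57.5383
V0=58.1201

The replicating-portfolio and risk-neutral prices coincide; use p* = (1.12−0.86)/(1.36−0.86) = 0.5200 for the latter.
Payoff layer (t=2): V(2,0)=128.2356, V(2,1)=57.7156, V(2,2)=53.8044
Node (1,0) S=141.0400: V=(p*·57.7156+(1−p*)·128.2356)/1.12=81.7546; Δ=(57.7156−128.2356)/(191.8144−121.2944)=-1.0000; B=V−Δ·S=222.7946
Node (1,1) S=223.0400: V=(p*·53.8044+(1−p*)·57.7156)/1.12=49.7159; Δ=(53.8044−57.7156)/(303.3344−191.8144)=-0.0351; B=V−Δ·S=57.5383
Node (0,0) S=164.0000: V=(p*·49.7159+(1−p*)·81.7546)/1.12=58.1201; Δ=(49.7159−81.7546)/(223.0400−141.0400)=-0.3907; B=V−Δ·S=122.1976
The time-0 hedge costs 58.1201, which is the no-arbitrage price.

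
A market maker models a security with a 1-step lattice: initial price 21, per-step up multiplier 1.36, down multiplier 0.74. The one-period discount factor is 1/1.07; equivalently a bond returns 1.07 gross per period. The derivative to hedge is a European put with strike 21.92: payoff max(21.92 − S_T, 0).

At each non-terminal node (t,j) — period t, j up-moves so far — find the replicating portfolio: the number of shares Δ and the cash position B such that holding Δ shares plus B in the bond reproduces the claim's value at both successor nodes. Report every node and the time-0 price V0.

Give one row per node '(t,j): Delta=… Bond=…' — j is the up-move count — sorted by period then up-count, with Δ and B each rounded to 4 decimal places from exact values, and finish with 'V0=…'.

No-arbitrage ⇒ martingale measure with p* = (R−d)/(u−d) = 0.5323.
Terminal values V(1,·): V(1,0)=6.3800, V(1,1)=0.0000
  t=0,j=0: stock 21.0000 → up 28.5600 (V=0.0000), down 15.5400 (V=6.3800). Price 2.7890; hedge Δ=-0.4900, bond B=13.0793.
Root portfolio cost Δ·21+B reproduces V0=2.7890.

(0,0): Delta=-0.4900 Bond=13.0793
V0=2.7890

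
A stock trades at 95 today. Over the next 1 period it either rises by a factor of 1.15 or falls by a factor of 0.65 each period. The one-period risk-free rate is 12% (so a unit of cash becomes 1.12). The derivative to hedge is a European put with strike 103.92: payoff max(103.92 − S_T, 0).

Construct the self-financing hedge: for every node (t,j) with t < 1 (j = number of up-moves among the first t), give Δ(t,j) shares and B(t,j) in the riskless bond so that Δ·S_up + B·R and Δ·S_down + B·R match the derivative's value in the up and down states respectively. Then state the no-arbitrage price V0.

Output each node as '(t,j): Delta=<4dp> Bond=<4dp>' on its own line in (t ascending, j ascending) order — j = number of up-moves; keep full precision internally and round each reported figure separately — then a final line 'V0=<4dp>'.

(0,0): Delta=-0.8878 Bond=86.5991
V0=2.2591

Risk-neutral probability p* = (R−d)/(u−d) = (1.12−0.65)/(1.15−0.65) = 0.9400.
At expiry t=1: V(1,0)=42.1700, V(1,1)=0.0000
  t=0,j=0: stock 95.0000 → up 109.2500 (V=0.0000), down 61.7500 (V=42.1700). Price 2.2591; hedge Δ=-0.8878, bond B=86.5991.
Self-financing check: at every node Δ·S+B equals the discounted successor values.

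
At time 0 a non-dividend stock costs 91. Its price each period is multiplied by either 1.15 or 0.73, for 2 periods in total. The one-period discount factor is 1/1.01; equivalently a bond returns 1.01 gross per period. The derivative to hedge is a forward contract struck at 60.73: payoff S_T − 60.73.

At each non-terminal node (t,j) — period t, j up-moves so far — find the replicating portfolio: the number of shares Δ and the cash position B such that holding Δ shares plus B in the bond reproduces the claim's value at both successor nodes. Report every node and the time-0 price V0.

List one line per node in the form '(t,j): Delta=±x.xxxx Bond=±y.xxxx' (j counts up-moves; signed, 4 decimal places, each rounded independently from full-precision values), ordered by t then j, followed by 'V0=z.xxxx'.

(0,0): Delta=1.0000 Bond=-59.5334
(1,0): Delta=1.0000 Bond=-60.1287
(1,1): Delta=1.0000 Bond=-60.1287
V0=31.4666

Since d<R<u, set p* = (R−d)/(u−d) = 0.6667; price each node as the discounted p*-expectation of its children.
Terminal payoffs: V(2,0)=-12.2361, V(2,1)=15.6645, V(2,2)=59.6175
(1,0): S=66.4300. Δ = (V_up−V_dn)/(S_up−S_dn) = (15.6645−-12.2361)/(76.3945−48.4939) = 1.0000. V = [p*·15.6645 + (1−p*)·-12.2361]/1.01 = 6.3013. B = V − Δ·S = -60.1287.
(1,1): S=104.6500. Δ = (V_up−V_dn)/(S_up−S_dn) = (59.6175−15.6645)/(120.3475−76.3945) = 1.0000. V = [p*·59.6175 + (1−p*)·15.6645]/1.01 = 44.5213. B = V − Δ·S = -60.1287.
(0,0): S=91.0000. Δ = (V_up−V_dn)/(S_up−S_dn) = (44.5213−6.3013)/(104.6500−66.4300) = 1.0000. V = [p*·44.5213 + (1−p*)·6.3013]/1.01 = 31.4666. B = V − Δ·S = -59.5334.
Each (Δ,B) replicates both successor values, so the strategy is self-financing and V0 is arbitrage-free.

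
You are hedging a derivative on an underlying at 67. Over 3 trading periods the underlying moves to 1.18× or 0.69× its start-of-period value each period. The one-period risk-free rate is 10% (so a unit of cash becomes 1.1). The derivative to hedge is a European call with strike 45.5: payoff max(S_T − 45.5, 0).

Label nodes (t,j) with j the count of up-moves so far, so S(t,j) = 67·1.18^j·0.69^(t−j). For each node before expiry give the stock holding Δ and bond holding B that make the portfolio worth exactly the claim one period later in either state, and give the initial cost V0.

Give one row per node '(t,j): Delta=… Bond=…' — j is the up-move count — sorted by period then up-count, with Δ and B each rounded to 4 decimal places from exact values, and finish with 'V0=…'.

(0,0): Delta=0.9355 Bond=-29.3884
(1,0): Delta=0.6337 Bond=-18.3756
(1,1): Delta=0.9699 Bond=-35.0495
(2,0): Delta=0.0000 Bond=0.0000
(2,1): Delta=0.7060 Bond=-24.1572
(2,2): Delta=1.0000 Bond=-41.3636
V0=33.2871

Risk-neutral probability p* = (R−d)/(u−d) = (1.1−0.69)/(1.18−0.69) = 0.8367.
At expiry t=3: V(3,0)=0.0000, V(3,1)=0.0000, V(3,2)=18.8707, V(3,3)=64.5831
  t=2,j=0: stock 31.8987 → up 37.6405 (V=0.0000), down 22.0101 (V=0.0000). Price 0.0000; hedge Δ=0.0000, bond B=0.0000.
  t=2,j=1: stock 54.5514 → up 64.3707 (V=18.8707), down 37.6405 (V=0.0000). Price 14.3543; hedge Δ=0.7060, bond B=-24.1572.
  t=2,j=2: stock 93.2908 → up 110.0831 (V=64.5831), down 64.3707 (V=18.8707). Price 51.9272; hedge Δ=1.0000, bond B=-41.3636.
  t=1,j=0: stock 46.2300 → up 54.5514 (V=14.3543), down 31.8987 (V=0.0000). Price 10.9189; hedge Δ=0.6337, bond B=-18.3756.
  t=1,j=1: stock 79.0600 → up 93.2908 (V=51.9272), down 54.5514 (V=14.3543). Price 41.6298; hedge Δ=0.9699, bond B=-35.0495.
  t=0,j=0: stock 67.0000 → up 79.0600 (V=41.6298), down 46.2300 (V=10.9189). Price 33.2871; hedge Δ=0.9355, bond B=-29.3884.
Root portfolio cost Δ·67+B reproduces V0=33.2871.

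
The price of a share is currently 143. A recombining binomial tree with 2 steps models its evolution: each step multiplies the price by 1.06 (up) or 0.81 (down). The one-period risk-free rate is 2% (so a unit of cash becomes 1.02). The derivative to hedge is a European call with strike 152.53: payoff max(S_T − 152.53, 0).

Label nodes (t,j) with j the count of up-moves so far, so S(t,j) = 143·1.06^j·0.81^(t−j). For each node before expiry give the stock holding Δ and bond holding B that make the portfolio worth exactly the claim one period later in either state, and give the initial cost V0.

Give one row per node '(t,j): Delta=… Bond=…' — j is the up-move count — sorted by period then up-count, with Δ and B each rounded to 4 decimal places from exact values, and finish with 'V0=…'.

(0,0): Delta=0.1876 Bond=-21.3061
(1,0): Delta=0.0000 Bond=0.0000
(1,1): Delta=0.2149 Bond=-25.8717
V0=5.5238

Risk-neutral probability p* = (R−d)/(u−d) = (1.02−0.81)/(1.06−0.81) = 0.8400.
Payoff layer (t=2): V(2,0)=0.0000, V(2,1)=0.0000, V(2,2)=8.1448
Node (1,0) S=115.8300: V=(p*·0.0000+(1−p*)·0.0000)/1.02=0.0000; Δ=(0.0000−0.0000)/(122.7798−93.8223)=0.0000; B=V−Δ·S=0.0000
Node (1,1) S=151.5800: V=(p*·8.1448+(1−p*)·0.0000)/1.02=6.7075; Δ=(8.1448−0.0000)/(160.6748−122.7798)=0.2149; B=V−Δ·S=-25.8717
Node (0,0) S=143.0000: V=(p*·6.7075+(1−p*)·0.0000)/1.02=5.5238; Δ=(6.7075−0.0000)/(151.5800−115.8300)=0.1876; B=V−Δ·S=-21.3061
Each (Δ,B) replicates both successor values, so the strategy is self-financing and V0 is arbitrage-free.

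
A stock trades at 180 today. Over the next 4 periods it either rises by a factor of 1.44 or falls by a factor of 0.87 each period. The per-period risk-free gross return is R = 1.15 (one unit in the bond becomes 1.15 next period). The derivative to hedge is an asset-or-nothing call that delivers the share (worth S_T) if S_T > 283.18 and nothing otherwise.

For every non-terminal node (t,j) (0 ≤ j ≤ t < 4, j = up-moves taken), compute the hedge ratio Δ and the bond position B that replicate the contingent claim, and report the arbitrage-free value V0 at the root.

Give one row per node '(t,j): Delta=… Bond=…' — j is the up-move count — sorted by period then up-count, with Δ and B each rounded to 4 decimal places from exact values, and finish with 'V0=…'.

The replicating-portfolio and risk-neutral prices coincide; use p* = (1.15−0.87)/(1.44−0.87) = 0.4912 for the latter.
Payoff layer (t=4): V(4,0)=0.0000, V(4,1)=0.0000, V(4,2)=0.0000, V(4,3)=467.6051, V(4,4)=773.9671
  t=3,j=0: stock 118.5305 → up 170.6840 (V=0.0000), down 103.1216 (V=0.0000). Price 0.0000; hedge Δ=0.0000, bond B=0.0000.
  t=3,j=1: stock 196.1885 → up 282.5114 (V=0.0000), down 170.6840 (V=0.0000). Price 0.0000; hedge Δ=0.0000, bond B=0.0000.
  t=3,j=2: stock 324.7258 → up 467.6051 (V=467.6051), down 282.5114 (V=0.0000). Price 199.7398; hedge Δ=2.5263, bond B=-620.6200.
  t=3,j=3: stock 537.4771 → up 773.9671 (V=773.9671), down 467.6051 (V=467.6051). Price 537.4771; hedge Δ=1.0000, bond B=0.0000.
  t=2,j=0: stock 136.2420 → up 196.1885 (V=0.0000), down 118.5305 (V=0.0000). Price 0.0000; hedge Δ=0.0000, bond B=0.0000.
  t=2,j=1: stock 225.5040 → up 324.7258 (V=199.7398), down 196.1885 (V=0.0000). Price 85.3198; hedge Δ=1.5539, bond B=-265.1009.
  t=2,j=2: stock 373.2480 → up 537.4771 (V=537.4771), down 324.7258 (V=199.7398). Price 317.9529; hedge Δ=1.5875, bond B=-274.5687.
  t=1,j=0: stock 156.6000 → up 225.5040 (V=85.3198), down 136.2420 (V=0.0000). Price 36.4448; hedge Δ=0.9558, bond B=-113.2391.
  t=1,j=1: stock 259.2000 → up 373.2480 (V=317.9529), down 225.5040 (V=85.3198). Price 173.5615; hedge Δ=1.5746, bond B=-234.5667.
  t=0,j=0: stock 180.0000 → up 259.2000 (V=173.5615), down 156.6000 (V=36.4448). Price 90.2612; hedge Δ=1.3364, bond B=-150.2945.
Root portfolio cost Δ·180+B reproduces V0=90.2612.

(0,0): Delta=1.3364 Bond=-150.2945
(1,0): Delta=0.9558 Bond=-113.2391
(1,1): Delta=1.5746 Bond=-234.5667
(2,0): Delta=0.0000 Bond=0.0000
(2,1): Delta=1.5539 Bond=-265.1009
(2,2): Delta=1.5875 Bond=-274.5687
(3,0): Delta=0.0000 Bond=0.0000
(3,1): Delta=0.0000 Bond=0.0000
(3,2): Delta=2.5263 Bond=-620.6200
(3,3): Delta=1.0000 Bond=0.0000
V0=90.2612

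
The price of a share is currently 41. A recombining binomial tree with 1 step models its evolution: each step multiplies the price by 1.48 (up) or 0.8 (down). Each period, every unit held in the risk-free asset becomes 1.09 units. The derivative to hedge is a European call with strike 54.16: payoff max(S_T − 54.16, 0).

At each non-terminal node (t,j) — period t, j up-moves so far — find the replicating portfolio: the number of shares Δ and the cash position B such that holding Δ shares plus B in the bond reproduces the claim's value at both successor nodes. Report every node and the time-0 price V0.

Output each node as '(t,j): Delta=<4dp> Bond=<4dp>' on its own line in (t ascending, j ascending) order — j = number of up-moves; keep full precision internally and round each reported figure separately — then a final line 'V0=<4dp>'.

(0,0): Delta=0.2339 Bond=-7.0372
V0=2.5510

Since d<R<u, set p* = (R−d)/(u−d) = 0.4265; price each node as the discounted p*-expectation of its children.
Terminal values V(1,·): V(1,0)=0.0000, V(1,1)=6.5200
  t=0,j=0: stock 41.0000 → up 60.6800 (V=6.5200), down 32.8000 (V=0.0000). Price 2.5510; hedge Δ=0.2339, bond B=-7.0372.
Root portfolio cost Δ·41+B reproduces V0=2.5510.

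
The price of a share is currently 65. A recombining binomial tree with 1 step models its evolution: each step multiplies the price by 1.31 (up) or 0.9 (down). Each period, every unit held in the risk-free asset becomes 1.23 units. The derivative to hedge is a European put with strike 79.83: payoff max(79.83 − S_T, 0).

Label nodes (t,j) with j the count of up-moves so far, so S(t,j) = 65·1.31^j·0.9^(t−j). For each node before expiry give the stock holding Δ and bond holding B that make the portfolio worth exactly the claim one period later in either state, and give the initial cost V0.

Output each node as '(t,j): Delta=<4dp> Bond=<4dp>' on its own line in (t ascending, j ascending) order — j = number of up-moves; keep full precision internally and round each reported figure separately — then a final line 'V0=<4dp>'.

(0,0): Delta=-0.8004 Bond=55.4081
V0=3.3837

No-arbitrage ⇒ martingale measure with p* = (R−d)/(u−d) = 0.8049.
Terminal values V(1,·): V(1,0)=21.3300, V(1,1)=0.0000
(0,0): S=65.0000. Δ = (V_up−V_dn)/(S_up−S_dn) = (0.0000−21.3300)/(85.1500−58.5000) = -0.8004. V = [p*·0.0000 + (1−p*)·21.3300]/1.23 = 3.3837. B = V − Δ·S = 55.4081.
Each (Δ,B) replicates both successor values, so the strategy is self-financing and V0 is arbitrage-free.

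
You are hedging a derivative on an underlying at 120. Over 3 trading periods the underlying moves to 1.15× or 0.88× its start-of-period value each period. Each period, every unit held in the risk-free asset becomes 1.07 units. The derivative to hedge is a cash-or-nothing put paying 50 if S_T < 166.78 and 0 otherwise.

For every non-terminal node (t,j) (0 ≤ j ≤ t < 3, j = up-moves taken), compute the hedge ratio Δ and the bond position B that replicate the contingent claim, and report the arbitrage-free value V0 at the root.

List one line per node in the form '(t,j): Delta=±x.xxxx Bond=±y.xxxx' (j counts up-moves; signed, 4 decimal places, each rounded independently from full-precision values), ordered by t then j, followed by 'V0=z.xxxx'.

No-arbitrage ⇒ martingale measure with p* = (R−d)/(u−d) = 0.7037.
Terminal payoffs: V(3,0)=50.0000, V(3,1)=50.0000, V(3,2)=50.0000, V(3,3)=0.0000
(2,0): S=92.9280. Δ = (V_up−V_dn)/(S_up−S_dn) = (50.0000−50.0000)/(106.8672−81.7766) = 0.0000. V = [p*·50.0000 + (1−p*)·50.0000]/1.07 = 46.7290. B = V − Δ·S = 46.7290.
(2,1): S=121.4400. Δ = (V_up−V_dn)/(S_up−S_dn) = (50.0000−50.0000)/(139.6560−106.8672) = 0.0000. V = [p*·50.0000 + (1−p*)·50.0000]/1.07 = 46.7290. B = V − Δ·S = 46.7290.
(2,2): S=158.7000. Δ = (V_up−V_dn)/(S_up−S_dn) = (0.0000−50.0000)/(182.5050−139.6560) = -1.1669. V = [p*·0.0000 + (1−p*)·50.0000]/1.07 = 13.8456. B = V − Δ·S = 199.0308.
(1,0): S=105.6000. Δ = (V_up−V_dn)/(S_up−S_dn) = (46.7290−46.7290)/(121.4400−92.9280) = 0.0000. V = [p*·46.7290 + (1−p*)·46.7290]/1.07 = 43.6719. B = V − Δ·S = 43.6719.
(1,1): S=138.0000. Δ = (V_up−V_dn)/(S_up−S_dn) = (13.8456−46.7290)/(158.7000−121.4400) = -0.8825. V = [p*·13.8456 + (1−p*)·46.7290]/1.07 = 22.0456. B = V − Δ·S = 143.8358.
(0,0): S=120.0000. Δ = (V_up−V_dn)/(S_up−S_dn) = (22.0456−43.6719)/(138.0000−105.6000) = -0.6675. V = [p*·22.0456 + (1−p*)·43.6719]/1.07 = 26.5920. B = V − Δ·S = 106.6894.
Self-financing check: at every node Δ·S+B equals the discounted successor values.

(0,0): Delta=-0.6675 Bond=106.6894
(1,0): Delta=0.0000 Bond=43.6719
(1,1): Delta=-0.8825 Bond=143.8358
(2,0): Delta=0.0000 Bond=46.7290
(2,1): Delta=0.0000 Bond=46.7290
(2,2): Delta=-1.1669 Bond=199.0308
V0=26.5920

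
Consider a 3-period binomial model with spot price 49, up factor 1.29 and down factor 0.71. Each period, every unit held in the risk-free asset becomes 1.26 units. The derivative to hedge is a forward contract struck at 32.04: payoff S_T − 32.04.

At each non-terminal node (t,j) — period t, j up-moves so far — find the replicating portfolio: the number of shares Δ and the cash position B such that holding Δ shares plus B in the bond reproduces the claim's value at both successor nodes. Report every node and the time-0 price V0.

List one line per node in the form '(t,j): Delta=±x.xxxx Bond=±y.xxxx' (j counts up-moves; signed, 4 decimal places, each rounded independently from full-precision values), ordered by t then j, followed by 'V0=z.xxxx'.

Risk-neutral probability p* = (R−d)/(u−d) = (1.26−0.71)/(1.29−0.71) = 0.9483.
Terminal payoffs: V(3,0)=-14.5024, V(3,1)=-0.1758, V(3,2)=25.8540, V(3,3)=73.1478
  t=2,j=0: stock 24.7009 → up 31.8642 (V=-0.1758), down 17.5376 (V=-14.5024). Price -0.7277; hedge Δ=1.0000, bond B=-25.4286.
  t=2,j=1: stock 44.8791 → up 57.8940 (V=25.8540), down 31.8642 (V=-0.1758). Price 19.4505; hedge Δ=1.0000, bond B=-25.4286.
  t=2,j=2: stock 81.5409 → up 105.1878 (V=73.1478), down 57.8940 (V=25.8540). Price 56.1123; hedge Δ=1.0000, bond B=-25.4286.
  t=1,j=0: stock 34.7900 → up 44.8791 (V=19.4505), down 24.7009 (V=-0.7277). Price 14.6086; hedge Δ=1.0000, bond B=-20.1814.
  t=1,j=1: stock 63.2100 → up 81.5409 (V=56.1123), down 44.8791 (V=19.4505). Price 43.0286; hedge Δ=1.0000, bond B=-20.1814.
  t=0,j=0: stock 49.0000 → up 63.2100 (V=43.0286), down 34.7900 (V=14.6086). Price 32.9830; hedge Δ=1.0000, bond B=-16.0170.
Root portfolio cost Δ·49+B reproduces V0=32.9830.

(0,0): Delta=1.0000 Bond=-16.0170
(1,0): Delta=1.0000 Bond=-20.1814
(1,1): Delta=1.0000 Bond=-20.1814
(2,0): Delta=1.0000 Bond=-25.4286
(2,1): Delta=1.0000 Bond=-25.4286
(2,2): Delta=1.0000 Bond=-25.4286
V0=32.9830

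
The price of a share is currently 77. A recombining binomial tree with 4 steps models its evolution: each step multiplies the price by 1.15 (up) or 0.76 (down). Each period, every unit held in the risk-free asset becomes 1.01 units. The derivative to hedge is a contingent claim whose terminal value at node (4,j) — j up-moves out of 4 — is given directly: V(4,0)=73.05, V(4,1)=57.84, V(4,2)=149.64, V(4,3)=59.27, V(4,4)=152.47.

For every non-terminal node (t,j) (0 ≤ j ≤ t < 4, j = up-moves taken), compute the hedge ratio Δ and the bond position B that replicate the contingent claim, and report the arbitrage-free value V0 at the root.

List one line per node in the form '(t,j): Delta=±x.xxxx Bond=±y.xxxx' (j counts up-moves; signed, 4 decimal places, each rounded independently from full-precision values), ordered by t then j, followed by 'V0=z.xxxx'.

(0,0): Delta=0.2135 Bond=83.2919
(1,0): Delta=0.1355 Bond=88.6879
(1,1): Delta=0.2423 Bond=81.5695
(2,0): Delta=3.0474 Bond=-39.9319
(2,1): Delta=-0.9422 Bond=162.0985
(2,2): Delta=0.6807 Bond=37.7458
(3,0): Delta=-1.1538 Bond=101.6733
(3,1): Delta=4.6022 Bond=-119.8538
(3,2): Delta=-2.9941 Bond=322.5204
(3,3): Delta=2.0406 Bond=-121.1391
V0=99.7280

The replicating-portfolio and risk-neutral prices coincide; use p* = (1.01−0.76)/(1.15−0.76) = 0.6410 for the latter.
Payoff layer (t=4): V(4,0)=73.0500, V(4,1)=57.8400, V(4,2)=149.6400, V(4,3)=59.2700, V(4,4)=152.4700
  t=3,j=0: stock 33.8012 → up 38.8713 (V=57.8400), down 25.6889 (V=73.0500). Price 62.6733; hedge Δ=-1.1538, bond B=101.6733.
  t=3,j=1: stock 51.1465 → up 58.8185 (V=149.6400), down 38.8713 (V=57.8400). Price 115.5308; hedge Δ=4.6022, bond B=-119.8538.
  t=3,j=2: stock 77.3927 → up 89.0016 (V=59.2700), down 58.8185 (V=149.6400). Price 90.8025; hedge Δ=-2.9941, bond B=322.5204.
  t=3,j=3: stock 117.1074 → up 134.6735 (V=152.4700), down 89.0016 (V=59.2700). Price 117.8352; hedge Δ=2.0406, bond B=-121.1391.
  t=2,j=0: stock 44.4752 → up 51.1465 (V=115.5308), down 33.8012 (V=62.6733). Price 95.6003; hedge Δ=3.0474, bond B=-39.9319.
  t=2,j=1: stock 67.2980 → up 77.3927 (V=90.8025), down 51.1465 (V=115.5308). Price 98.6924; hedge Δ=-0.9422, bond B=162.0985.
  t=2,j=2: stock 101.8325 → up 117.1074 (V=117.8352), down 77.3927 (V=90.8025). Price 107.0606; hedge Δ=0.6807, bond B=37.7458.
  t=1,j=0: stock 58.5200 → up 67.2980 (V=98.6924), down 44.4752 (V=95.6003). Price 96.6163; hedge Δ=0.1355, bond B=88.6879.
  t=1,j=1: stock 88.5500 → up 101.8325 (V=107.0606), down 67.2980 (V=98.6924). Price 103.0264; hedge Δ=0.2423, bond B=81.5695.
  t=0,j=0: stock 77.0000 → up 88.5500 (V=103.0264), down 58.5200 (V=96.6163). Price 99.7280; hedge Δ=0.2135, bond B=83.2919.
The time-0 hedge costs 99.7280, which is the no-arbitrage price.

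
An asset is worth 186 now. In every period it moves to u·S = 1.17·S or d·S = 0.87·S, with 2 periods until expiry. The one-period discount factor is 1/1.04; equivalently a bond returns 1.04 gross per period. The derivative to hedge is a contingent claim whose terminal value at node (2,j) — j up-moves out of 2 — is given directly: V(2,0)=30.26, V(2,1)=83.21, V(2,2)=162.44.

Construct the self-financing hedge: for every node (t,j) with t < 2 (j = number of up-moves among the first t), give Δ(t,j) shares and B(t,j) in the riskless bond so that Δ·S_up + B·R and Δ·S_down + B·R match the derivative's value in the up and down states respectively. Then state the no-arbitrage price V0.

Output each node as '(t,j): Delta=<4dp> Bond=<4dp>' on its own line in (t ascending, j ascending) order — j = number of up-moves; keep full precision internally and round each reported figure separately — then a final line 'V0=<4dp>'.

(0,0): Delta=1.1690 Bond=-126.1805
(1,0): Delta=1.0907 Bond=-118.5529
(1,1): Delta=1.2136 Bond=-140.9202
V0=91.2618

Risk-neutral probability p* = (R−d)/(u−d) = (1.04−0.87)/(1.17−0.87) = 0.5667.
Terminal payoffs: V(2,0)=30.2600, V(2,1)=83.2100, V(2,2)=162.4400
Node (1,0) S=161.8200: V=(p*·83.2100+(1−p*)·30.2600)/1.04=57.9471; Δ=(83.2100−30.2600)/(189.3294−140.7834)=1.0907; B=V−Δ·S=-118.5529
Node (1,1) S=217.6200: V=(p*·162.4400+(1−p*)·83.2100)/1.04=123.1798; Δ=(162.4400−83.2100)/(254.6154−189.3294)=1.2136; B=V−Δ·S=-140.9202
Node (0,0) S=186.0000: V=(p*·123.1798+(1−p*)·57.9471)/1.04=91.2618; Δ=(123.1798−57.9471)/(217.6200−161.8200)=1.1690; B=V−Δ·S=-126.1805
The time-0 hedge costs 91.2618, which is the no-arbitrage price.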